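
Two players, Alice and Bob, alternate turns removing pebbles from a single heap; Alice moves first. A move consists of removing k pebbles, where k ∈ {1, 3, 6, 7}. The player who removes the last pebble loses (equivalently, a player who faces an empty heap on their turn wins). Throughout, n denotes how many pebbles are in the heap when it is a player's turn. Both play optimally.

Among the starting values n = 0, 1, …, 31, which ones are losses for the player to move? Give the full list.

1, 3, 5, 13, 15, 17, 25, 27, 29

Use the standard recursion: the mover wins at a terminal position; elsewhere, the mover wins exactly when some move hands the opponent an L position.
n=0: no move; the opponent has just taken the last pebble and therefore loses → W
n=1: the only move is to 0(W), a W ⇒ L
n=2: can move to 1, which is L ⇒ W
n=3: moves to 2(W), 0(W); every one is W ⇒ L
n=4: can move to 3, which is L ⇒ W
n=5: moves to 4(W), 2(W); every one is W ⇒ L
n=6: can move to 5, which is L ⇒ W
n=7: can move to 1, which is L ⇒ W
n=8: can move to 5, which is L ⇒ W
n=9: can move to 3, which is L ⇒ W
n=10: can move to 3, which is L ⇒ W
n=11: can move to 5, which is L ⇒ W
n=12: can move to 5, which is L ⇒ W
n=13: moves to 12(W), 10(W), 7(W), 6(W); every one is W ⇒ L
n=14: can move to 13, which is L ⇒ W
n=15: moves to 14(W), 12(W), 9(W), 8(W); every one is W ⇒ L
n=16: can move to 15, which is L ⇒ W
n=17: moves to 16(W), 14(W), 11(W), 10(W); every one is W ⇒ L
n=18: can move to 17, which is L ⇒ W
n=19: can move to 13, which is L ⇒ W
n=20: can move to 17, which is L ⇒ W
n=21: can move to 15, which is L ⇒ W
n=22: can move to 15, which is L ⇒ W
n=23: can move to 17, which is L ⇒ W
n=24: can move to 17, which is L ⇒ W
n=25: moves to 24(W), 22(W), 19(W), 18(W); every one is W ⇒ L
n=26: can move to 25, which is L ⇒ W
n=27: moves to 26(W), 24(W), 21(W), 20(W); every one is W ⇒ L
n=28: can move to 27, which is L ⇒ W
n=29: moves to 28(W), 26(W), 23(W), 22(W); every one is W ⇒ L
n=30: can move to 29, which is L ⇒ W
n=31: can move to 25, which is L ⇒ W
The losing starting values of n are exactly the entries labelled L in this table (9 of them).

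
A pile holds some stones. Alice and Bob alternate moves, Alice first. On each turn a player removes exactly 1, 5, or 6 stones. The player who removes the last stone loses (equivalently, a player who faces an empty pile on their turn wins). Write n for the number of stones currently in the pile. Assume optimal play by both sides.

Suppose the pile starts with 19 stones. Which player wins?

Alice wins.

Classify positions by backward induction: terminal positions (no move available) are W. From any other position, the mover wins iff some move reaches an L.
n=0: no move; the opponent has just taken the last stone and therefore loses → W
n=1: →0(W) only, which is W, so L
n=2: →1(L), so W
n=3: →2(W) only, which is W, so L
n=4: →3(L), so W
n=5: →4(W), 0(W) — all W, so L
n=6: →5(L), so W
n=7: →1(L), so W
n=8: →3(L), so W
n=9: →3(L), so W
n=10: →5(L), so W
n=11: →5(L), so W
n=12: →11(W), 7(W), 6(W) — all W, so L
n=13: →12(L), so W
n=14: →13(W), 9(W), 8(W) — all W, so L
n=15: →14(L), so W
n=16: →15(W), 11(W), 10(W) — all W, so L
n=17: →16(L), so W
n=18: →12(L), so W
n=19: →14(L), so W
From 19 Alice can remove 5, leaving 14, reaching an L position.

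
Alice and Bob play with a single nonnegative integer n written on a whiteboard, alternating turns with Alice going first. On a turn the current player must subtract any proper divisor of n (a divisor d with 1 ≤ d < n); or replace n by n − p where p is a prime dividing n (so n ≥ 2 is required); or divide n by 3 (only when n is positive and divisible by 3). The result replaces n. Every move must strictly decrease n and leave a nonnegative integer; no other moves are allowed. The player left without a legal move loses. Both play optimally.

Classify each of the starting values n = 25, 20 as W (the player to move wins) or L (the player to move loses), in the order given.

25: W, 20: L

Use the standard recursion: the mover loses at a terminal position; elsewhere, the mover wins exactly when some move hands the opponent an L position.
n=0: no move → L
n=1: no move → L
n=2: can move to 0, which is L ⇒ W
n=3: can move to 0, which is L ⇒ W
n=4: moves to 2(W), 3(W); every one is W ⇒ L
n=5: can move to 0, which is L ⇒ W
n=6: can move to 4, which is L ⇒ W
n=7: can move to 0, which is L ⇒ W
n=8: can move to 4, which is L ⇒ W
n=9: moves to 3(W), 6(W), 8(W); every one is W ⇒ L
n=10: can move to 9, which is L ⇒ W
n=11: can move to 0, which is L ⇒ W
n=12: can move to 4, which is L ⇒ W
n=13: can move to 0, which is L ⇒ W
n=14: moves to 7(W), 12(W), 13(W); every one is W ⇒ L
n=15: can move to 14, which is L ⇒ W
n=16: can move to 14, which is L ⇒ W
n=17: can move to 0, which is L ⇒ W
n=18: can move to 9, which is L ⇒ W
n=19: can move to 0, which is L ⇒ W
n=20: moves to 10(W), 15(W), 16(W), 18(W), 19(W); every one is W ⇒ L
n=21: can move to 14, which is L ⇒ W
n=22: can move to 20, which is L ⇒ W
n=23: can move to 0, which is L ⇒ W
n=24: can move to 20, which is L ⇒ W
n=25: can move to 20, which is L ⇒ W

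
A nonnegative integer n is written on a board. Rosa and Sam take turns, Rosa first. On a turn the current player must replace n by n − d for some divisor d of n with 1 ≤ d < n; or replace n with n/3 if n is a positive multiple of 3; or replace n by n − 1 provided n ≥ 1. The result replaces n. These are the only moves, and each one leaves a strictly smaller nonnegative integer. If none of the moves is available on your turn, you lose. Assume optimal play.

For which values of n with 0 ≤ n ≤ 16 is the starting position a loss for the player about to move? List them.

0, 2, 5, 7, 9, 11, 13, 16

Use the standard recursion: the mover loses at a terminal position; elsewhere, the mover wins exactly when some move hands the opponent an L position.
n=0: no move → L
n=1: →0(L), so W
n=2: →1(W) only, which is W, so L
n=3: →2(L), so W
n=4: →2(L), so W
n=5: →4(W) only, which is W, so L
n=6: →2(L), so W
n=7: →6(W) only, which is W, so L
n=8: →7(L), so W
n=9: →3(W), 6(W), 8(W) — all W, so L
n=10: →5(L), so W
n=11: →10(W) only, which is W, so L
n=12: →9(L), so W
n=13: →12(W) only, which is W, so L
n=14: →7(L), so W
n=15: →5(L), so W
n=16: →8(W), 12(W), 14(W), 15(W) — all W, so L
The losing starting values of n are exactly the entries labelled L in this table (8 of them).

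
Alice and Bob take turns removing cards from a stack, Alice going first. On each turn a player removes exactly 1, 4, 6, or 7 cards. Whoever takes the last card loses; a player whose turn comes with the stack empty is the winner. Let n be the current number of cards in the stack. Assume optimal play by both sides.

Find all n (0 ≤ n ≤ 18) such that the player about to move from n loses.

1, 3, 6, 11, 14, 16

Label each position W (a win for the player to move) or L (a loss). A position with no legal move is W; any other position is W exactly when some move reaches an L, and L when every move reaches a W.
n=0: no move; the opponent has just taken the last card and therefore loses → W
n=1: the only move is to 0(W), a W ⇒ L
n=2: can move to 1, which is L ⇒ W
n=3: the only move is to 2(W), a W ⇒ L
n=4: can move to 3, which is L ⇒ W
n=5: can move to 1, which is L ⇒ W
n=6: moves to 5(W), 2(W), 0(W); every one is W ⇒ L
n=7: can move to 6, which is L ⇒ W
n=8: can move to 1, which is L ⇒ W
n=9: can move to 3, which is L ⇒ W
n=10: can move to 6, which is L ⇒ W
n=11: moves to 10(W), 7(W), 5(W), 4(W); every one is W ⇒ L
n=12: can move to 11, which is L ⇒ W
n=13: can move to 6, which is L ⇒ W
n=14: moves to 13(W), 10(W), 8(W), 7(W); every one is W ⇒ L
n=15: can move to 14, which is L ⇒ W
n=16: moves to 15(W), 12(W), 10(W), 9(W); every one is W ⇒ L
n=17: can move to 16, which is L ⇒ W
n=18: can move to 14, which is L ⇒ W
Reading off the rows marked L gives the requested list; there are 6 such values of n.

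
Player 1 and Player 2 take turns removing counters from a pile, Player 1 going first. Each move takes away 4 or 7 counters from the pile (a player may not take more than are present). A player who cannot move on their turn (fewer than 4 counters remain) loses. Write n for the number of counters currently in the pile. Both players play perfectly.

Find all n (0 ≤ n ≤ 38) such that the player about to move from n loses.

0, 1, 2, 3, 11, 12, 13, 14, 22, 23, 24, 25, 33, 34, 35, 36

Build the W/L table. Terminal = L. A non-terminal position is W if it has a move to some L; otherwise it is L.
n=0: no move → L
n=1: no move → L
n=2: no move → L
n=3: no move → L
n=4: reaches L-position 0 → W
n=5: reaches L-position 1 → W
n=6: reaches L-position 2 → W
n=7: reaches L-position 3 → W
n=8: reaches L-position 1 → W
n=9: reaches L-position 2 → W
n=10: reaches L-position 3 → W
n=11: only reaches 7(W), 4(W), all W → L
n=12: only reaches 8(W), 5(W), all W → L
n=13: only reaches 9(W), 6(W), all W → L
n=14: only reaches 10(W), 7(W), all W → L
n=15: reaches L-position 11 → W
n=16: reaches L-position 12 → W
n=17: reaches L-position 13 → W
n=18: reaches L-position 14 → W
n=19: reaches L-position 12 → W
n=20: reaches L-position 13 → W
n=21: reaches L-position 14 → W
n=22: only reaches 18(W), 15(W), all W → L
n=23: only reaches 19(W), 16(W), all W → L
n=24: only reaches 20(W), 17(W), all W → L
n=25: only reaches 21(W), 18(W), all W → L
n=26: reaches L-position 22 → W
n=27: reaches L-position 23 → W
n=28: reaches L-position 24 → W
n=29: reaches L-position 25 → W
n=30: reaches L-position 23 → W
n=31: reaches L-position 24 → W
n=32: reaches L-position 25 → W
n=33: only reaches 29(W), 26(W), all W → L
n=34: only reaches 30(W), 27(W), all W → L
n=35: only reaches 31(W), 28(W), all W → L
n=36: only reaches 32(W), 29(W), all W → L
n=37: reaches L-position 33 → W
n=38: reaches L-position 34 → W
Reading off the rows marked L gives the requested list; there are 16 such values of n.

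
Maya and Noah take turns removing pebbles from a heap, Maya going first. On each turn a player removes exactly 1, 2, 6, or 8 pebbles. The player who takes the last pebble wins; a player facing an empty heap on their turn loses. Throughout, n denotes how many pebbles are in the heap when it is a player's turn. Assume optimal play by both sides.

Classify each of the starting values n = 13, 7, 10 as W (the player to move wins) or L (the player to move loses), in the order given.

13: W, 7: L, 10: L

Classify positions by backward induction: terminal positions (no move available) are L. From any other position, the mover wins iff some move reaches an L.
n=0: no move → L
n=1: →0(L), so W
n=2: →0(L), so W
n=3: →2(W), 1(W) — all W, so L
n=4: →3(L), so W
n=5: →3(L), so W
n=6: →0(L), so W
n=7: →6(W), 5(W), 1(W) — all W, so L
n=8: →7(L), so W
n=9: →7(L), so W
n=10: →9(W), 8(W), 4(W), 2(W) — all W, so L
n=11: →10(L), so W
n=12: →10(L), so W
n=13: →7(L), so W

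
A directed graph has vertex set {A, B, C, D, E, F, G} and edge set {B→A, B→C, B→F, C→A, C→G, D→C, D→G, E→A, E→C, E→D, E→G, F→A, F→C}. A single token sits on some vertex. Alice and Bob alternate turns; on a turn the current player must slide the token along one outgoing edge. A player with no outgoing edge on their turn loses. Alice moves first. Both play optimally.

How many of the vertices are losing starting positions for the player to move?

Classify positions by backward induction: terminal positions (no move available) are L. From any other position, the mover wins iff some move reaches an L.
Every edge goes from a vertex to one that appears earlier in the order A, G, C, D, F, B, E, so processing vertices in that order labels each vertex after all of its successors.
A: no outgoing edge → L
G: no outgoing edge → L
C: reaches L-position G → W
D: reaches L-position G → W
F: reaches L-position A → W
B: reaches L-position A → W
E: reaches L-position G → W
The L vertices are A, G; that is 2 in all.

2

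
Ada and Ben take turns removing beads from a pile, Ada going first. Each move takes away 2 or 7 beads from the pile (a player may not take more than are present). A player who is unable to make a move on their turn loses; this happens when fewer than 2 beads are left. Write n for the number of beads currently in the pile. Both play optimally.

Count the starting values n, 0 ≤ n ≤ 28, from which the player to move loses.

Build the W/L table. Terminal = L. A non-terminal position is W if it has a move to some L; otherwise it is L.
n=0: no move → L
n=1: no move → L
n=2: can move to 0, which is L ⇒ W
n=3: can move to 1, which is L ⇒ W
n=4: the only move is to 2(W), a W ⇒ L
n=5: the only move is to 3(W), a W ⇒ L
n=6: can move to 4, which is L ⇒ W
n=7: can move to 5, which is L ⇒ W
n=8: can move to 1, which is L ⇒ W
n=9: moves to 7(W), 2(W); every one is W ⇒ L
n=10: moves to 8(W), 3(W); every one is W ⇒ L
n=11: can move to 9, which is L ⇒ W
n=12: can move to 10, which is L ⇒ W
n=13: moves to 11(W), 6(W); every one is W ⇒ L
n=14: moves to 12(W), 7(W); every one is W ⇒ L
n=15: can move to 13, which is L ⇒ W
n=16: can move to 14, which is L ⇒ W
n=17: can move to 10, which is L ⇒ W
n=18: moves to 16(W), 11(W); every one is W ⇒ L
n=19: moves to 17(W), 12(W); every one is W ⇒ L
n=20: can move to 18, which is L ⇒ W
n=21: can move to 19, which is L ⇒ W
n=22: moves to 20(W), 15(W); every one is W ⇒ L
n=23: moves to 21(W), 16(W); every one is W ⇒ L
n=24: can move to 22, which is L ⇒ W
n=25: can move to 23, which is L ⇒ W
n=26: can move to 19, which is L ⇒ W
n=27: moves to 25(W), 20(W); every one is W ⇒ L
n=28: moves to 26(W), 21(W); every one is W ⇒ L
L entries with 0 ≤ n ≤ 28: n = 0, 1, 4, 5, 9, 10, 13, 14, 18, 19, 22, 23, 27, 28; that makes 14.

14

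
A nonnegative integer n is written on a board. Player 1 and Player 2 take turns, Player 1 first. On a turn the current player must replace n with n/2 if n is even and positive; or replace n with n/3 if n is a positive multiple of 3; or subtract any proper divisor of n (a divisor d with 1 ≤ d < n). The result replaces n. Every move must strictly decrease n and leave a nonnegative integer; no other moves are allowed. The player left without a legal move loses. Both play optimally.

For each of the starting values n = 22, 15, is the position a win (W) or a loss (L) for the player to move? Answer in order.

22: W, 15: L

Positions with no move are L. A position that does have a move is losing for the player to move precisely when every available move leads to a winning position for the opponent. Fill in the labels:
n=0: no move → L
n=1: no move → L
n=2: W (go to 1, an L position)
n=3: W (go to 1, an L position)
n=4: L (options 2(W), 3(W) are all W)
n=5: W (go to 4, an L position)
n=6: W (go to 4, an L position)
n=7: L (sole option 6(W) is W)
n=8: W (go to 4, an L position)
n=9: L (options 3(W), 6(W), 8(W) are all W)
n=10: W (go to 9, an L position)
n=11: L (sole option 10(W) is W)
n=12: W (go to 4, an L position)
n=13: L (sole option 12(W) is W)
n=14: W (go to 7, an L position)
n=15: L (options 5(W), 10(W), 12(W), 14(W) are all W)
n=16: W (go to 15, an L position)
n=17: L (sole option 16(W) is W)
n=18: W (go to 9, an L position)
n=19: L (sole option 18(W) is W)
n=20: W (go to 15, an L position)
n=21: W (go to 7, an L position)
n=22: W (go to 11, an L position)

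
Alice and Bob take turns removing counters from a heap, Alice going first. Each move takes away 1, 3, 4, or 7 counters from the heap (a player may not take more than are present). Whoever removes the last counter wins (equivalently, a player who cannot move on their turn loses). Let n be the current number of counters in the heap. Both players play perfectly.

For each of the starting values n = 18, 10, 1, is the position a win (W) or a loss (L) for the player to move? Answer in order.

18: L, 10: L, 1: W

Classify positions by backward induction: terminal positions (no move available) are L. From any other position, the mover wins iff some move reaches an L.
n=0: no move → L
n=1: reaches L-position 0 → W
n=2: only reaches 1(W), which is W → L
n=3: reaches L-position 2 → W
n=4: reaches L-position 0 → W
n=5: reaches L-position 2 → W
n=6: reaches L-position 2 → W
n=7: reaches L-position 0 → W
n=8: only reaches 7(W), 5(W), 4(W), 1(W), all W → L
n=9: reaches L-position 8 → W
n=10: only reaches 9(W), 7(W), 6(W), 3(W), all W → L
n=11: reaches L-position 10 → W
n=12: reaches L-position 8 → W
n=13: reaches L-position 10 → W
n=14: reaches L-position 10 → W
n=15: reaches L-position 8 → W
n=16: only reaches 15(W), 13(W), 12(W), 9(W), all W → L
n=17: reaches L-position 16 → W
n=18: only reaches 17(W), 15(W), 14(W), 11(W), all W → L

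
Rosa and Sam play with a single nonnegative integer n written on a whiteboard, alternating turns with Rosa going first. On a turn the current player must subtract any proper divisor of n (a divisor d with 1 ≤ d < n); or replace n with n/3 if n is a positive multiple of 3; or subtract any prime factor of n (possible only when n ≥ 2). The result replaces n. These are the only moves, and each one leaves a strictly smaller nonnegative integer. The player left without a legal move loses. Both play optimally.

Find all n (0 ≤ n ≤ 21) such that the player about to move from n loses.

0, 1, 4, 9, 14, 20

Label each position W (a win for the player to move) or L (a loss). A position with no legal move is L; any other position is W exactly when some move reaches an L, and L when every move reaches a W.
n=0: no move → L
n=1: no move → L
n=2: reaches L-position 0 → W
n=3: reaches L-position 0 → W
n=4: only reaches 2(W), 3(W), all W → L
n=5: reaches L-position 0 → W
n=6: reaches L-position 4 → W
n=7: reaches L-position 0 → W
n=8: reaches L-position 4 → W
n=9: only reaches 3(W), 6(W), 8(W), all W → L
n=10: reaches L-position 9 → W
n=11: reaches L-position 0 → W
n=12: reaches L-position 4 → W
n=13: reaches L-position 0 → W
n=14: only reaches 7(W), 12(W), 13(W), all W → L
n=15: reaches L-position 14 → W
n=16: reaches L-position 14 → W
n=17: reaches L-position 0 → W
n=18: reaches L-position 9 → W
n=19: reaches L-position 0 → W
n=20: only reaches 10(W), 15(W), 16(W), 18(W), 19(W), all W → L
n=21: reaches L-position 14 → W
Reading off the rows marked L gives the requested list; there are 6 such values of n.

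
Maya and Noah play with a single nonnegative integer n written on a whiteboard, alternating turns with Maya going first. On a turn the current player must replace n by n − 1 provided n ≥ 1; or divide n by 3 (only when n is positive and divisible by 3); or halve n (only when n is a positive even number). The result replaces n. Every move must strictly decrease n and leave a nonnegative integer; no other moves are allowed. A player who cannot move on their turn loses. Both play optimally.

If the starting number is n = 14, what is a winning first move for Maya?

Classify positions by backward induction: terminal positions (no move available) are L. From any other position, the mover wins iff some move reaches an L.
n=0: no move → L
n=1: reaches L-position 0 → W
n=2: only reaches 1(W), which is W → L
n=3: reaches L-position 2 → W
n=4: reaches L-position 2 → W
n=5: only reaches 4(W), which is W → L
n=6: reaches L-position 2 → W
n=7: only reaches 6(W), which is W → L
n=8: reaches L-position 7 → W
n=9: only reaches 3(W), 8(W), all W → L
n=10: reaches L-position 5 → W
n=11: only reaches 10(W), which is W → L
n=12: reaches L-position 11 → W
n=13: only reaches 12(W), which is W → L
n=14: reaches L-position 7 → W
From 14, the L positions reachable in one move are: 7, 13. Any move reaching one of these is winning.

Move to 7.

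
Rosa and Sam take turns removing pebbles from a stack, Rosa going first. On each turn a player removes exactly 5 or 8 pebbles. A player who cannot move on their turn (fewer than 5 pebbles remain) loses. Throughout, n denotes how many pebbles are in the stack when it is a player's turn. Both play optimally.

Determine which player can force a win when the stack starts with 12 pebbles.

Rosa wins.

Positions with no move are L. A position that does have a move is losing for the player to move precisely when every available move leads to a winning position for the opponent. Fill in the labels:
n=0: no move → L
n=1: no move → L
n=2: no move → L
n=3: no move → L
n=4: no move → L
n=5: →0(L), so W
n=6: →1(L), so W
n=7: →2(L), so W
n=8: →3(L), so W
n=9: →4(L), so W
n=10: →2(L), so W
n=11: →3(L), so W
n=12: →4(L), so W
The starting position 12 is W: Rosa should remove 8, leaving 4, handing over an L position.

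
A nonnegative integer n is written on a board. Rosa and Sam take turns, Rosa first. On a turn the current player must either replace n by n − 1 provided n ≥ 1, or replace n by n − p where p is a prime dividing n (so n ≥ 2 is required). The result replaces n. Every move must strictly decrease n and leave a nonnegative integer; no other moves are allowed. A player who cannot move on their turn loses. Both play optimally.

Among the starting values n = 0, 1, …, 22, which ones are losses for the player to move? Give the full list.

0, 4, 8, 12, 16, 20

Classify positions by backward induction: terminal positions (no move available) are L. From any other position, the mover wins iff some move reaches an L.
n=0: no move → L
n=1: W (go to 0, an L position)
n=2: W (go to 0, an L position)
n=3: W (go to 0, an L position)
n=4: L (options 2(W), 3(W) are all W)
n=5: W (go to 0, an L position)
n=6: W (go to 4, an L position)
n=7: W (go to 0, an L position)
n=8: L (options 6(W), 7(W) are all W)
n=9: W (go to 8, an L position)
n=10: W (go to 8, an L position)
n=11: W (go to 0, an L position)
n=12: L (options 9(W), 10(W), 11(W) are all W)
n=13: W (go to 0, an L position)
n=14: W (go to 12, an L position)
n=15: W (go to 12, an L position)
n=16: L (options 14(W), 15(W) are all W)
n=17: W (go to 0, an L position)
n=18: W (go to 16, an L position)
n=19: W (go to 0, an L position)
n=20: L (options 15(W), 18(W), 19(W) are all W)
n=21: W (go to 20, an L position)
n=22: W (go to 20, an L position)
Reading off the rows marked L gives the requested list; there are 6 such values of n.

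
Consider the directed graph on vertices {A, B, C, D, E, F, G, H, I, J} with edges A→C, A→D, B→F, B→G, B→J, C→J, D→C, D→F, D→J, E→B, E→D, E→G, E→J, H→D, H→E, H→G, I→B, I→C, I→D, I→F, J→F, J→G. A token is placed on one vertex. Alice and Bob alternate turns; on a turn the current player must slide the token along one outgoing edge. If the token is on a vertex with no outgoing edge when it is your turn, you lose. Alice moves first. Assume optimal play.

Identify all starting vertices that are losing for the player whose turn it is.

C, F, G

Use the standard recursion: the mover loses at a terminal position; elsewhere, the mover wins exactly when some move hands the opponent an L position.
Every edge goes from a vertex to one that appears earlier in the order G, F, J, B, C, D, I, E, H, A, so processing vertices in that order labels each vertex after all of its successors.
G: no outgoing edge → L
F: no outgoing edge → L
J: W (go to F, an L position)
B: W (go to F, an L position)
C: L (sole option J(W) is W)
D: W (go to C, an L position)
I: W (go to C, an L position)
E: W (go to G, an L position)
H: W (go to G, an L position)
A: W (go to C, an L position)
The losing starting vertices are exactly the entries labelled L in this table (3 of them).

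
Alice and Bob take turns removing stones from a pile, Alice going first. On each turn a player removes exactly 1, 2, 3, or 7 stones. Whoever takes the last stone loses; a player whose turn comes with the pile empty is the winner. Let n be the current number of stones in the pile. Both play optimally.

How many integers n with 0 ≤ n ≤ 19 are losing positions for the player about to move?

5

Build the W/L table. Terminal = W. A non-terminal position is W if it has a move to some L; otherwise it is L.
n=0: no move; the opponent has just taken the last stone and therefore loses → W
n=1: the only move is to 0(W), a W ⇒ L
n=2: can move to 1, which is L ⇒ W
n=3: can move to 1, which is L ⇒ W
n=4: can move to 1, which is L ⇒ W
n=5: moves to 4(W), 3(W), 2(W); every one is W ⇒ L
n=6: can move to 5, which is L ⇒ W
n=7: can move to 5, which is L ⇒ W
n=8: can move to 5, which is L ⇒ W
n=9: moves to 8(W), 7(W), 6(W), 2(W); every one is W ⇒ L
n=10: can move to 9, which is L ⇒ W
n=11: can move to 9, which is L ⇒ W
n=12: can move to 9, which is L ⇒ W
n=13: moves to 12(W), 11(W), 10(W), 6(W); every one is W ⇒ L
n=14: can move to 13, which is L ⇒ W
n=15: can move to 13, which is L ⇒ W
n=16: can move to 13, which is L ⇒ W
n=17: moves to 16(W), 15(W), 14(W), 10(W); every one is W ⇒ L
n=18: can move to 17, which is L ⇒ W
n=19: can move to 17, which is L ⇒ W
L entries with 0 ≤ n ≤ 19: n = 1, 5, 9, 13, 17; that makes 5.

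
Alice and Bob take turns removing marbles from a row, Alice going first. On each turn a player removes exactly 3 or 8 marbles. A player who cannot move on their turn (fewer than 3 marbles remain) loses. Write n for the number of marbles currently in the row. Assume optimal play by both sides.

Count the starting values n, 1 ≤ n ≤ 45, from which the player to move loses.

21

Build the W/L table. Terminal = L. A non-terminal position is W if it has a move to some L; otherwise it is L.
n=0: no move → L
n=1: no move → L
n=2: no move → L
n=3: W (go to 0, an L position)
n=4: W (go to 1, an L position)
n=5: W (go to 2, an L position)
n=6: L (sole option 3(W) is W)
n=7: L (sole option 4(W) is W)
n=8: W (go to 0, an L position)
n=9: W (go to 6, an L position)
n=10: W (go to 7, an L position)
n=11: L (options 8(W), 3(W) are all W)
n=12: L (options 9(W), 4(W) are all W)
n=13: L (options 10(W), 5(W) are all W)
n=14: W (go to 11, an L position)
n=15: W (go to 12, an L position)
n=16: W (go to 13, an L position)
n=17: L (options 14(W), 9(W) are all W)
n=18: L (options 15(W), 10(W) are all W)
n=19: W (go to 11, an L position)
n=20: W (go to 17, an L position)
n=21: W (go to 18, an L position)
n=22: L (options 19(W), 14(W) are all W)
n=23: L (options 20(W), 15(W) are all W)
n=24: L (options 21(W), 16(W) are all W)
n=25: W (go to 22, an L position)
n=26: W (go to 23, an L position)
n=27: W (go to 24, an L position)
n=28: L (options 25(W), 20(W) are all W)
n=29: L (options 26(W), 21(W) are all W)
n=30: W (go to 22, an L position)
n=31: W (go to 28, an L position)
n=32: W (go to 29, an L position)
n=33: L (options 30(W), 25(W) are all W)
n=34: L (options 31(W), 26(W) are all W)
n=35: L (options 32(W), 27(W) are all W)
n=36: W (go to 33, an L position)
n=37: W (go to 34, an L position)
n=38: W (go to 35, an L position)
n=39: L (options 36(W), 31(W) are all W)
n=40: L (options 37(W), 32(W) are all W)
n=41: W (go to 33, an L position)
n=42: W (go to 39, an L position)
n=43: W (go to 40, an L position)
n=44: L (options 41(W), 36(W) are all W)
n=45: L (options 42(W), 37(W) are all W)
L entries with 1 ≤ n ≤ 45 (n=0 is outside the asked range and is not counted): n = 1, 2, 6, 7, 11, 12, 13, 17, 18, 22, 23, 24, 28, 29, 33, 34, 35, 39, 40, 44, 45; that makes 21.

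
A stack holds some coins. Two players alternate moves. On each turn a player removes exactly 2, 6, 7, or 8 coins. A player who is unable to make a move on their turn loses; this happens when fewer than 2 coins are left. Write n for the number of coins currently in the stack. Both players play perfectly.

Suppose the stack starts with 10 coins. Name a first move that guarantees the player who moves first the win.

Work bottom-up. With no move the player to move loses. Otherwise the position is W if at least one move leads to an L position for the opponent, and L if every move leads to a W.
n=0: no move → L
n=1: no move → L
n=2: →0(L), so W
n=3: →1(L), so W
n=4: →2(W) only, which is W, so L
n=5: →3(W) only, which is W, so L
n=6: →4(L), so W
n=7: →5(L), so W
n=8: →1(L), so W
n=9: →1(L), so W
n=10: →4(L), so W
From 10, the L positions reachable in one move are: 4.

Remove 6, leaving 4.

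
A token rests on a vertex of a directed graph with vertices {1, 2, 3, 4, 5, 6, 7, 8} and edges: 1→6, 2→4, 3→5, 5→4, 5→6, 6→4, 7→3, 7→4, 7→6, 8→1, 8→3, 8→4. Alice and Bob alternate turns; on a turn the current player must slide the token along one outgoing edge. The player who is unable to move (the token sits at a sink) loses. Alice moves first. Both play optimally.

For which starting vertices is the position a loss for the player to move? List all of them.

1, 3, 4

Label each position W (a win for the player to move) or L (a loss). A position with no legal move is L; any other position is W exactly when some move reaches an L, and L when every move reaches a W.
Every edge goes from a vertex to one that appears earlier in the order 4, 6, 2, 1, 5, 3, 8, 7, so processing vertices in that order labels each vertex after all of its successors.
4: no outgoing edge → L
6: can move to 4, which is L ⇒ W
2: can move to 4, which is L ⇒ W
1: the only move is to 6(W), a W ⇒ L
5: can move to 4, which is L ⇒ W
3: the only move is to 5(W), a W ⇒ L
8: can move to 3, which is L ⇒ W
7: can move to 3, which is L ⇒ W
The losing starting vertices are exactly the entries labelled L in this table (3 of them).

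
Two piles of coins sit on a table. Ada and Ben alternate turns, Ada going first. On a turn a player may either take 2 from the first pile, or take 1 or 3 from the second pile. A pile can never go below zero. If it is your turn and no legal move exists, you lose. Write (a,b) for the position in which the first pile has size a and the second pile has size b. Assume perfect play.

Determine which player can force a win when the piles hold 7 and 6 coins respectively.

Ada wins.

Label each position W (a win for the player to move) or L (a loss). A position with no legal move is L; any other position is W exactly when some move reaches an L, and L when every move reaches a W.
No move ever increases a pile, so every position that can arise here has a ≤ 7 and b ≤ 6; it is enough to label the cells with 0 ≤ a ≤ 7 and 0 ≤ b ≤ 6.
Every move lowers a or b (never raises either), so fill the grid row by row in increasing a, and left to right within a row: each cell's successors are then already labelled.
      b=0  b=1  b=2  b=3  b=4  b=5  b=6
a=0:    L    W    L    W    L    W    L
a=1:    L    W    L    W    L    W    L
a=2:    W    L    W    L    W    L    W
a=3:    W    L    W    L    W    L    W
a=4:    L    W    L    W    L    W    L
a=5:    L    W    L    W    L    W    L
a=6:    W    L    W    L    W    L    W
a=7:    W    L    W    L    W    L    W
Cells with no legal move (terminal, hence L): (0,0), (1,0).
The remaining L cells, each justified by listing all of its moves:
(0,2): the only move is to (0,1)(W), a W ⇒ L
(0,4): moves to (0,3)(W), (0,1)(W); every one is W ⇒ L
(0,6): moves to (0,5)(W), (0,3)(W); every one is W ⇒ L
(1,2): the only move is to (1,1)(W), a W ⇒ L
(1,4): moves to (1,3)(W), (1,1)(W); every one is W ⇒ L
(1,6): moves to (1,5)(W), (1,3)(W); every one is W ⇒ L
(2,1): moves to (0,1)(W), (2,0)(W); every one is W ⇒ L
(2,3): moves to (0,3)(W), (2,2)(W), (2,0)(W); every one is W ⇒ L
(2,5): moves to (0,5)(W), (2,4)(W), (2,2)(W); every one is W ⇒ L
(3,1): moves to (1,1)(W), (3,0)(W); every one is W ⇒ L
(3,3): moves to (1,3)(W), (3,2)(W), (3,0)(W); every one is W ⇒ L
(3,5): moves to (1,5)(W), (3,4)(W), (3,2)(W); every one is W ⇒ L
(4,0): the only move is to (2,0)(W), a W ⇒ L
(4,2): moves to (2,2)(W), (4,1)(W); every one is W ⇒ L
(4,4): moves to (2,4)(W), (4,3)(W), (4,1)(W); every one is W ⇒ L
(4,6): moves to (2,6)(W), (4,5)(W), (4,3)(W); every one is W ⇒ L
(5,0): the only move is to (3,0)(W), a W ⇒ L
(5,2): moves to (3,2)(W), (5,1)(W); every one is W ⇒ L
(5,4): moves to (3,4)(W), (5,3)(W), (5,1)(W); every one is W ⇒ L
(5,6): moves to (3,6)(W), (5,5)(W), (5,3)(W); every one is W ⇒ L
(6,1): moves to (4,1)(W), (6,0)(W); every one is W ⇒ L
(6,3): moves to (4,3)(W), (6,2)(W), (6,0)(W); every one is W ⇒ L
(6,5): moves to (4,5)(W), (6,4)(W), (6,2)(W); every one is W ⇒ L
(7,1): moves to (5,1)(W), (7,0)(W); every one is W ⇒ L
(7,3): moves to (5,3)(W), (7,2)(W), (7,0)(W); every one is W ⇒ L
(7,5): moves to (5,5)(W), (7,4)(W), (7,2)(W); every one is W ⇒ L
Every other cell has at least one move into one of the L cells above, so it is W.
The starting position (7,6) is W: Ada should move to (5,6), handing over an L position.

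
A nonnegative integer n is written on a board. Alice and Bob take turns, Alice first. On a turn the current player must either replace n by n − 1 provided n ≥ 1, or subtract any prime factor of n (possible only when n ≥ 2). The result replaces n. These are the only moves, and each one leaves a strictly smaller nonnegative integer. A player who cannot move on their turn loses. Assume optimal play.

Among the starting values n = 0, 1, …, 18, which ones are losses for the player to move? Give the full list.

0, 4, 8, 12, 16

Label each position W (a win for the player to move) or L (a loss). A position with no legal move is L; any other position is W exactly when some move reaches an L, and L when every move reaches a W.
n=0: no move → L
n=1: W (go to 0, an L position)
n=2: W (go to 0, an L position)
n=3: W (go to 0, an L position)
n=4: L (options 2(W), 3(W) are all W)
n=5: W (go to 0, an L position)
n=6: W (go to 4, an L position)
n=7: W (go to 0, an L position)
n=8: L (options 6(W), 7(W) are all W)
n=9: W (go to 8, an L position)
n=10: W (go to 8, an L position)
n=11: W (go to 0, an L position)
n=12: L (options 9(W), 10(W), 11(W) are all W)
n=13: W (go to 0, an L position)
n=14: W (go to 12, an L position)
n=15: W (go to 12, an L position)
n=16: L (options 14(W), 15(W) are all W)
n=17: W (go to 0, an L position)
n=18: W (go to 16, an L position)
The losing starting values of n are exactly the entries labelled L in this table (5 of them).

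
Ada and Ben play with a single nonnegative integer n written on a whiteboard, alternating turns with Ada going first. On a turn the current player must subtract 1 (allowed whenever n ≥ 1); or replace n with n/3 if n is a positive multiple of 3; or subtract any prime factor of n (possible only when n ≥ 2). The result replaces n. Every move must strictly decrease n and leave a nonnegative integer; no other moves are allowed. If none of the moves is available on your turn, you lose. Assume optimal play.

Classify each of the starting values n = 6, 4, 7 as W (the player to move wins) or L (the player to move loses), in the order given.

6: W, 4: L, 7: W

Compute win/loss labels from the base case upward. A position with no move is L. Any other position is W if it can reach an L in one move, else L.
n=0: no move → L
n=1: W (go to 0, an L position)
n=2: W (go to 0, an L position)
n=3: W (go to 0, an L position)
n=4: L (options 2(W), 3(W) are all W)
n=5: W (go to 0, an L position)
n=6: W (go to 4, an L position)
n=7: W (go to 0, an L position)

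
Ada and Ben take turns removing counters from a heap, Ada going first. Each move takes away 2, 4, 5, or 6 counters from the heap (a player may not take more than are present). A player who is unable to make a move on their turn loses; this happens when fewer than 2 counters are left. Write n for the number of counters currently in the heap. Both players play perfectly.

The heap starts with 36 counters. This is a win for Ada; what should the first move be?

Remove 4, leaving 32.

Positions with no move are L. A position that does have a move is losing for the player to move precisely when every available move leads to a winning position for the opponent. Fill in the labels:
n=0: no move → L
n=1: no move → L
n=2: W (go to 0, an L position)
n=3: W (go to 1, an L position)
n=4: W (go to 0, an L position)
n=5: W (go to 1, an L position)
n=6: W (go to 1, an L position)
n=7: W (go to 1, an L position)
n=8: L (options 6(W), 4(W), 3(W), 2(W) are all W)
n=9: L (options 7(W), 5(W), 4(W), 3(W) are all W)
n=10: W (go to 8, an L position)
n=11: W (go to 9, an L position)
n=12: W (go to 8, an L position)
n=13: W (go to 9, an L position)
n=14: W (go to 9, an L position)
n=15: W (go to 9, an L position)
n=16: L (options 14(W), 12(W), 11(W), 10(W) are all W)
n=17: L (options 15(W), 13(W), 12(W), 11(W) are all W)
n=18: W (go to 16, an L position)
n=19: W (go to 17, an L position)
n=20: W (go to 16, an L position)
n=21: W (go to 17, an L position)
n=22: W (go to 17, an L position)
n=23: W (go to 17, an L position)
n=24: L (options 22(W), 20(W), 19(W), 18(W) are all W)
n=25: L (options 23(W), 21(W), 20(W), 19(W) are all W)
n=26: W (go to 24, an L position)
n=27: W (go to 25, an L position)
n=28: W (go to 24, an L position)
n=29: W (go to 25, an L position)
n=30: W (go to 25, an L position)
n=31: W (go to 25, an L position)
n=32: L (options 30(W), 28(W), 27(W), 26(W) are all W)
n=33: L (options 31(W), 29(W), 28(W), 27(W) are all W)
n=34: W (go to 32, an L position)
n=35: W (go to 33, an L position)
n=36: W (go to 32, an L position)
From 36, the L positions reachable in one move are: 32.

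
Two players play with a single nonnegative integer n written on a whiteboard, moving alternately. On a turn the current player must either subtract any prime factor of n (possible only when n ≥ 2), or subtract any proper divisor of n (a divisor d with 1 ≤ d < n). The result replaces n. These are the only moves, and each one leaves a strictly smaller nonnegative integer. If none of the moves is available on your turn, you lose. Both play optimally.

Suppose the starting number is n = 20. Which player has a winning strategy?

Classify positions by backward induction: terminal positions (no move available) are L. From any other position, the mover wins iff some move reaches an L.
n=0: no move → L
n=1: no move → L
n=2: can move to 0, which is L ⇒ W
n=3: can move to 0, which is L ⇒ W
n=4: moves to 2(W), 3(W); every one is W ⇒ L
n=5: can move to 0, which is L ⇒ W
n=6: can move to 4, which is L ⇒ W
n=7: can move to 0, which is L ⇒ W
n=8: can move to 4, which is L ⇒ W
n=9: moves to 6(W), 8(W); every one is W ⇒ L
n=10: can move to 9, which is L ⇒ W
n=11: can move to 0, which is L ⇒ W
n=12: can move to 9, which is L ⇒ W
n=13: can move to 0, which is L ⇒ W
n=14: moves to 7(W), 12(W), 13(W); every one is W ⇒ L
n=15: can move to 14, which is L ⇒ W
n=16: can move to 14, which is L ⇒ W
n=17: can move to 0, which is L ⇒ W
n=18: can move to 9, which is L ⇒ W
n=19: can move to 0, which is L ⇒ W
n=20: moves to 10(W), 15(W), 16(W), 18(W), 19(W); every one is W ⇒ L
The starting position 20 is L: whatever the player to move does, the opponent receives a W position.

The second player wins.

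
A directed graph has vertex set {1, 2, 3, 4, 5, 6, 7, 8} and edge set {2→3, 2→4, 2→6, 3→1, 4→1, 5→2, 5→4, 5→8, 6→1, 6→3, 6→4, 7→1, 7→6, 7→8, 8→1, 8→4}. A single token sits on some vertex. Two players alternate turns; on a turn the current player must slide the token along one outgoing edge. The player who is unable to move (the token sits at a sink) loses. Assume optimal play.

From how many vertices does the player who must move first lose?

Label each position W (a win for the player to move) or L (a loss). A position with no legal move is L; any other position is W exactly when some move reaches an L, and L when every move reaches a W.
Every edge goes from a vertex to one that appears earlier in the order 1, 4, 8, 3, 6, 7, 2, 5, so processing vertices in that order labels each vertex after all of its successors.
1: no outgoing edge → L
4: →1(L), so W
8: →1(L), so W
3: →1(L), so W
6: →1(L), so W
7: →1(L), so W
2: →6(W), 3(W), 4(W) — all W, so L
5: →2(L), so W
The L vertices are 1, 2; that is 2 in all.

2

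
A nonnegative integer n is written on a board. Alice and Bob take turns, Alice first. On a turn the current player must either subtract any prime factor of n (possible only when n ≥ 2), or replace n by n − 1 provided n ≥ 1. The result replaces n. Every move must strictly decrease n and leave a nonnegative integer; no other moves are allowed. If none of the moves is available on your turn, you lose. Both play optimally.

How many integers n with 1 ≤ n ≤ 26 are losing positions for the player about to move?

6

Use the standard recursion: the mover loses at a terminal position; elsewhere, the mover wins exactly when some move hands the opponent an L position.
n=0: no move → L
n=1: can move to 0, which is L ⇒ W
n=2: can move to 0, which is L ⇒ W
n=3: can move to 0, which is L ⇒ W
n=4: moves to 2(W), 3(W); every one is W ⇒ L
n=5: can move to 0, which is L ⇒ W
n=6: can move to 4, which is L ⇒ W
n=7: can move to 0, which is L ⇒ W
n=8: moves to 6(W), 7(W); every one is W ⇒ L
n=9: can move to 8, which is L ⇒ W
n=10: can move to 8, which is L ⇒ W
n=11: can move to 0, which is L ⇒ W
n=12: moves to 9(W), 10(W), 11(W); every one is W ⇒ L
n=13: can move to 0, which is L ⇒ W
n=14: can move to 12, which is L ⇒ W
n=15: can move to 12, which is L ⇒ W
n=16: moves to 14(W), 15(W); every one is W ⇒ L
n=17: can move to 0, which is L ⇒ W
n=18: can move to 16, which is L ⇒ W
n=19: can move to 0, which is L ⇒ W
n=20: moves to 15(W), 18(W), 19(W); every one is W ⇒ L
n=21: can move to 20, which is L ⇒ W
n=22: can move to 20, which is L ⇒ W
n=23: can move to 0, which is L ⇒ W
n=24: moves to 21(W), 22(W), 23(W); every one is W ⇒ L
n=25: can move to 20, which is L ⇒ W
n=26: can move to 24, which is L ⇒ W
L entries with 1 ≤ n ≤ 26 (n=0 is outside the asked range and is not counted): n = 4, 8, 12, 16, 20, 24; that makes 6.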